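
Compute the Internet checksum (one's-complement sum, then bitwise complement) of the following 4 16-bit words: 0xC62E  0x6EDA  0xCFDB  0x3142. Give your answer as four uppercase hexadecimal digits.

One's-complement addition (fold any carry out of bit 15 back into bit 0):
  0xC62E + 0x6EDA = 0x13508 → wrap carry → 0x3509
  0x3509 + 0xCFDB = 0x104E4 → wrap carry → 0x04E5
  0x04E5 + 0x3142 = 0x03627
One's-complement sum = 0x3627.
Checksum = ~0x3627 & 0xFFFF = 0xC9D8.

C9D8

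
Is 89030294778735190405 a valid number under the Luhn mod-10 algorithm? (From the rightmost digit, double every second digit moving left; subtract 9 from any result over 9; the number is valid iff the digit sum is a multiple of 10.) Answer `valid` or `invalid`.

From the right, keep odd positions and double even positions (subtract 9 from any doubled value over 9):
  doubled (positions 2,4,...): 0 0 2 6 7 5 9 0 0 7 → sum 36
  kept (positions 1,3,...): 5 4 9 5 7 7 4 2 3 9 → sum 55
Total = 91.
91 mod 10 = 1, so the number is invalid.

invalid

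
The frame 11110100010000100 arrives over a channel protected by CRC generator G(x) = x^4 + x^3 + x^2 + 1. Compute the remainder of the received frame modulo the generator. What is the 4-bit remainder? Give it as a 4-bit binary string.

Modulo-2 division of 11110100010000100 by 11101:
  pos 0: 11110 XOR 11101 = 00011
  pos 3: 11100 XOR 11101 = 00001
  pos 7: 10100 XOR 11101 = 01001
  pos 8: 10010 XOR 11101 = 01111
  pos 9: 11110 XOR 11101 = 00011
  pos 12: 11100 XOR 11101 = 00001
Remainder = 0001 (nonzero — an error is detected).

0001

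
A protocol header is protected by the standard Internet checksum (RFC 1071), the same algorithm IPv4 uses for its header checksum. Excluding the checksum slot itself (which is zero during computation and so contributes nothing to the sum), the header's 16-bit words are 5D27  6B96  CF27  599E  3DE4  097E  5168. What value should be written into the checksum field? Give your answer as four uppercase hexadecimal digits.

One's-complement addition (fold any carry out of bit 15 back into bit 0):
  0x5D27 + 0x6B96 = 0x0C8BD
  0xC8BD + 0xCF27 = 0x197E4 → wrap carry → 0x97E5
  0x97E5 + 0x599E = 0x0F183
  0xF183 + 0x3DE4 = 0x12F67 → wrap carry → 0x2F68
  0x2F68 + 0x097E = 0x038E6
  0x38E6 + 0x5168 = 0x08A4E
One's-complement sum = 0x8A4E.
Checksum = ~0x8A4E & 0xFFFF = 0x75B1.

75B1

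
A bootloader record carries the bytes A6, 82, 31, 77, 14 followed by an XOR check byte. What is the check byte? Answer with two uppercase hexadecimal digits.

76

XOR the bytes together:
  start with 0xA6
  0xA6 ⊕ 0x82 = 0x24
  0x24 ⊕ 0x31 = 0x15
  0x15 ⊕ 0x77 = 0x62
  0x62 ⊕ 0x14 = 0x76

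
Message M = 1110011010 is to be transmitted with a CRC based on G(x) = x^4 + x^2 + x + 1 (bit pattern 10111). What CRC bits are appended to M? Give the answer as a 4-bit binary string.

1111

Append 4 zeros: 11100110100000. Divide by 10111 (XOR where the leading bit is 1):
  pos 0: 11100 XOR 10111 = 01011
  pos 1: 10111 XOR 10111 = 00000
  pos 6: 10100 XOR 10111 = 00011
  pos 9: 11000 XOR 10111 = 01111
Remainder (last 4 bits) = 1111. This is the CRC / FCS.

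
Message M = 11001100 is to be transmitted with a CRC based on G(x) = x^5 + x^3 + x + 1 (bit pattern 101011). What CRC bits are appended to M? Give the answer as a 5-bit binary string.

11110

Append 5 zeros: 1100110000000. Divide by 101011 (XOR where the leading bit is 1):
  pos 0: 110011 XOR 101011 = 011000
  pos 1: 110000 XOR 101011 = 011011
  pos 2: 110110 XOR 101011 = 011101
  pos 3: 111010 XOR 101011 = 010001
  pos 4: 100010 XOR 101011 = 001001
  pos 6: 100100 XOR 101011 = 001111
Remainder (last 5 bits) = 11110. This is the CRC / FCS.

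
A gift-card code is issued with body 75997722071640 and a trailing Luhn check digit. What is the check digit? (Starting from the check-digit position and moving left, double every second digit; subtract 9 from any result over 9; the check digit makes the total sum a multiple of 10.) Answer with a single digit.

3

Partial digits right→left: 0 4 6 1 7 0 2 2 7 7 9 9 5 7
Double every second digit counting from the check-digit position (so the 1st, 3rd, 5th, ... of the partial from the right).
  doubled (with −9 where >9): 0 3 5 4 5 9 1 → sum 27
  kept as-is: 4 1 0 2 7 9 7 → sum 30
Total = 27 + 30 = 57.
Check digit = (10 − (57 mod 10)) mod 10 = 3.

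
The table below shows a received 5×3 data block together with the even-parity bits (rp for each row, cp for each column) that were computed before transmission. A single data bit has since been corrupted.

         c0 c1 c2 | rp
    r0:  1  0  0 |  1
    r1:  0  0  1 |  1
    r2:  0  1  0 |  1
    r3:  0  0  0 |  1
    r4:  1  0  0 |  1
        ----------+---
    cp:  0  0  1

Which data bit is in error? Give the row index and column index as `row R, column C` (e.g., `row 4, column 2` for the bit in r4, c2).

row 3, column 1

Recompute each row's even parity and compare to rp:
  r0: data parity 1, sent rp 1 → ok
  r1: data parity 1, sent rp 1 → ok
  r2: data parity 1, sent rp 1 → ok
  r3: data parity 0, sent rp 1 → mismatch
  r4: data parity 1, sent rp 1 → ok
Recompute each column's even parity and compare to cp:
  c0: data parity 0, sent cp 0 → ok
  c1: data parity 1, sent cp 0 → mismatch
  c2: data parity 1, sent cp 1 → ok
Exactly one row (r3) and one column (c1) fail → the flipped bit is at their intersection.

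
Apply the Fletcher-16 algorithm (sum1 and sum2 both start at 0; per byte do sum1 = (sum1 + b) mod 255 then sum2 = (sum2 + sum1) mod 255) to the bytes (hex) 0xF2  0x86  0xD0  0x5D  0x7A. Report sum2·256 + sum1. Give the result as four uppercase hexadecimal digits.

Running sums (mod 255):
  after byte 0 (0xF2): sum1=242, sum2=242
  after byte 1 (0x86): sum1=121, sum2=108
  after byte 2 (0xD0): sum1=74, sum2=182
  after byte 3 (0x5D): sum1=167, sum2=94
  after byte 4 (0x7A): sum1=34, sum2=128
Checksum = sum2·256 + sum1 = 128·256 + 34 = 32802 = 0x8022.

8022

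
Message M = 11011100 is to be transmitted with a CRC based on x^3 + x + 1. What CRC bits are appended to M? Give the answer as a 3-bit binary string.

100

Append 3 zeros: 11011100000. Divide by 1011 (XOR where the leading bit is 1):
  pos 0: 1101 XOR 1011 = 0110
  pos 1: 1101 XOR 1011 = 0110
  pos 2: 1101 XOR 1011 = 0110
  pos 3: 1100 XOR 1011 = 0111
  pos 4: 1110 XOR 1011 = 0101
  pos 5: 1010 XOR 1011 = 0001
Remainder (last 3 bits) = 100. This is the CRC / FCS.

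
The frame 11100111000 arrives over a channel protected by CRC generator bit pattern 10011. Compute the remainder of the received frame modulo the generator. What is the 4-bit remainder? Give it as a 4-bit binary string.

Modulo-2 division of 11100111000 by 10011:
  pos 0: 11100 XOR 10011 = 01111
  pos 1: 11111 XOR 10011 = 01100
  pos 2: 11001 XOR 10011 = 01010
  pos 3: 10101 XOR 10011 = 00110
  pos 5: 11000 XOR 10011 = 01011
  pos 6: 10110 XOR 10011 = 00101
Remainder = 0101 (nonzero — an error is detected).

0101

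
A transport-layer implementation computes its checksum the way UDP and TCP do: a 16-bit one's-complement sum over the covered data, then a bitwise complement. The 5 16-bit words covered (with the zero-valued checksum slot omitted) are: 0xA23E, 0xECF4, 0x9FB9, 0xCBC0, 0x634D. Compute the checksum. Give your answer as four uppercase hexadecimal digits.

A204

One's-complement addition (fold any carry out of bit 15 back into bit 0):
  0xA23E + 0xECF4 = 0x18F32 → wrap carry → 0x8F33
  0x8F33 + 0x9FB9 = 0x12EEC → wrap carry → 0x2EED
  0x2EED + 0xCBC0 = 0x0FAAD
  0xFAAD + 0x634D = 0x15DFA → wrap carry → 0x5DFB
One's-complement sum = 0x5DFB.
Checksum = ~0x5DFB & 0xFFFF = 0xA204.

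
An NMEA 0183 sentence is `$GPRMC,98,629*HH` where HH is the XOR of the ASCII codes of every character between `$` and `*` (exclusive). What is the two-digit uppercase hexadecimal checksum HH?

77

XOR the ASCII codes of the payload characters:
  'G' = 0x47 → acc = 0x47
  'P' = 0x50 → acc = 0x17
  'R' = 0x52 → acc = 0x45
  'M' = 0x4D → acc = 0x08
  'C' = 0x43 → acc = 0x4B
  ',' = 0x2C → acc = 0x67
  '9' = 0x39 → acc = 0x5E
  '8' = 0x38 → acc = 0x66
  ',' = 0x2C → acc = 0x4A
  '6' = 0x36 → acc = 0x7C
  '2' = 0x32 → acc = 0x4E
  '9' = 0x39 → acc = 0x77
Checksum = 0x77.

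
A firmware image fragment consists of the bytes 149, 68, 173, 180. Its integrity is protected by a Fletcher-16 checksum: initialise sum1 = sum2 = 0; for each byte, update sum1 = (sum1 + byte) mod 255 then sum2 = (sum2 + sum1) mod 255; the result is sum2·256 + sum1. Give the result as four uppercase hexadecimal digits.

Running sums (mod 255):
  after byte 0 (149): sum1=149, sum2=149
  after byte 1 (68): sum1=217, sum2=111
  after byte 2 (173): sum1=135, sum2=246
  after byte 3 (180): sum1=60, sum2=51
Checksum = sum2·256 + sum1 = 51·256 + 60 = 13116 = 0x333C.

333C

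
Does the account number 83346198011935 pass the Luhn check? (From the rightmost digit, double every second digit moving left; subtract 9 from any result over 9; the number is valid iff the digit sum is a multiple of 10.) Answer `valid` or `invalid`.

invalid

From the right, keep odd positions and double even positions (subtract 9 from any doubled value over 9):
  doubled (positions 2,4,...): 6 2 0 9 3 6 7 → sum 33
  kept (positions 1,3,...): 5 9 1 8 1 4 3 → sum 31
Total = 64.
64 mod 10 = 4, so the number is invalid.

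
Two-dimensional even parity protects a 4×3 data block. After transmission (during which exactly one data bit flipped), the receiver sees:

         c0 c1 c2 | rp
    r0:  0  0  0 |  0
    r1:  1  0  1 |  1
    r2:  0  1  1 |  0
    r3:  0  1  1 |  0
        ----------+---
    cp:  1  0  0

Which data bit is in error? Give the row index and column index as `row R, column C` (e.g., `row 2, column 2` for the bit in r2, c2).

Recompute each row's even parity and compare to rp:
  r0: data parity 0, sent rp 0 → ok
  r1: data parity 0, sent rp 1 → mismatch
  r2: data parity 0, sent rp 0 → ok
  r3: data parity 0, sent rp 0 → ok
Recompute each column's even parity and compare to cp:
  c0: data parity 1, sent cp 1 → ok
  c1: data parity 0, sent cp 0 → ok
  c2: data parity 1, sent cp 0 → mismatch
Exactly one row (r1) and one column (c2) fail → the flipped bit is at their intersection.

row 1, column 2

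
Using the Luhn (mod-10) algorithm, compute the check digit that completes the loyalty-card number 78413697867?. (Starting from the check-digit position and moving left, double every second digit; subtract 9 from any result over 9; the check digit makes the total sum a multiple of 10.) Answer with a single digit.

Partial digits right→left: 7 6 8 7 9 6 3 1 4 8 7
Double every second digit counting from the check-digit position (so the 1st, 3rd, 5th, ... of the partial from the right).
  doubled (with −9 where >9): 5 7 9 6 8 5 → sum 40
  kept as-is: 6 7 6 1 8 → sum 28
Total = 40 + 28 = 68.
Check digit = (10 − (68 mod 10)) mod 10 = 2.

2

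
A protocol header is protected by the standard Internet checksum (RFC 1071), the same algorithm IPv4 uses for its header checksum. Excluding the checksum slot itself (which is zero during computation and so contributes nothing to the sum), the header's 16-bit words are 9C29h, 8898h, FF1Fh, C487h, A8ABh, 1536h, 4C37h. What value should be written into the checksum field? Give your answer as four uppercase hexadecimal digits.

One's-complement addition (fold any carry out of bit 15 back into bit 0):
  0x9C29 + 0x8898 = 0x124C1 → wrap carry → 0x24C2
  0x24C2 + 0xFF1F = 0x123E1 → wrap carry → 0x23E2
  0x23E2 + 0xC487 = 0x0E869
  0xE869 + 0xA8AB = 0x19114 → wrap carry → 0x9115
  0x9115 + 0x1536 = 0x0A64B
  0xA64B + 0x4C37 = 0x0F282
One's-complement sum = 0xF282.
Checksum = ~0xF282 & 0xFFFF = 0x0D7D.

0D7D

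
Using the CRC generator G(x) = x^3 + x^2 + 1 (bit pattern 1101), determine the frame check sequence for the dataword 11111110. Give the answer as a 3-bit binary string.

Append 3 zeros: 11111110000. Divide by 1101 (XOR where the leading bit is 1):
  pos 0: 1111 XOR 1101 = 0010
  pos 2: 1011 XOR 1101 = 0110
  pos 3: 1101 XOR 1101 = 0000
Remainder (last 3 bits) = 000. This is the CRC / FCS.

000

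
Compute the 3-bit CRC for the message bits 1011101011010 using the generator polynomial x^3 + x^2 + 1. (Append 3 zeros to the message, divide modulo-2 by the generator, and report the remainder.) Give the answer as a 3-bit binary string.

100

Append 3 zeros: 1011101011010000. Divide by 1101 (XOR where the leading bit is 1):
  pos 0: 1011 XOR 1101 = 0110
  pos 1: 1101 XOR 1101 = 0000
  pos 6: 1011 XOR 1101 = 0110
  pos 7: 1100 XOR 1101 = 0001
  pos 10: 1100 XOR 1101 = 0001
Remainder (last 3 bits) = 100. This is the CRC / FCS.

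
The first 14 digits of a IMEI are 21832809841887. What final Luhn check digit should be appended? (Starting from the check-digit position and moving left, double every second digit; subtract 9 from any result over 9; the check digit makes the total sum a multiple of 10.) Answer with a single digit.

Partial digits right→left: 7 8 8 1 4 8 9 0 8 2 3 8 1 2
Double every second digit counting from the check-digit position (so the 1st, 3rd, 5th, ... of the partial from the right).
  doubled (with −9 where >9): 5 7 8 9 7 6 2 → sum 44
  kept as-is: 8 1 8 0 2 8 2 → sum 29
Total = 44 + 29 = 73.
Check digit = (10 − (73 mod 10)) mod 10 = 7.

7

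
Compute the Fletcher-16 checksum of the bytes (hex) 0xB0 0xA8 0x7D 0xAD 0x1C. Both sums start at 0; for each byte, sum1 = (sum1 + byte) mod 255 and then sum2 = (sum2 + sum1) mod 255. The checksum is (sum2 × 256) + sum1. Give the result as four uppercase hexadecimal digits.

Running sums (mod 255):
  after byte 0 (0xB0): sum1=176, sum2=176
  after byte 1 (0xA8): sum1=89, sum2=10
  after byte 2 (0x7D): sum1=214, sum2=224
  after byte 3 (0xAD): sum1=132, sum2=101
  after byte 4 (0x1C): sum1=160, sum2=6
Checksum = sum2·256 + sum1 = 6·256 + 160 = 1696 = 0x06A0.

06A0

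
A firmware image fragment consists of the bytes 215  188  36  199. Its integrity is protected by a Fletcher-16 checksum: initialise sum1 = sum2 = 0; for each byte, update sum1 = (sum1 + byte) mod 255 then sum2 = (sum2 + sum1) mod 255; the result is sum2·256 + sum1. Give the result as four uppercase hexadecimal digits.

Running sums (mod 255):
  after byte 0 (215): sum1=215, sum2=215
  after byte 1 (188): sum1=148, sum2=108
  after byte 2 (36): sum1=184, sum2=37
  after byte 3 (199): sum1=128, sum2=165
Checksum = sum2·256 + sum1 = 165·256 + 128 = 42368 = 0xA580.

A580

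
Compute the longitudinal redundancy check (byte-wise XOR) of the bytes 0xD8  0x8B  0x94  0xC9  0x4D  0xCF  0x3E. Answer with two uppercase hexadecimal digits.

B2

XOR the bytes together:
  start with 0xD8
  0xD8 ⊕ 0x8B = 0x53
  0x53 ⊕ 0x94 = 0xC7
  0xC7 ⊕ 0xC9 = 0x0E
  0x0E ⊕ 0x4D = 0x43
  0x43 ⊕ 0xCF = 0x8C
  0x8C ⊕ 0x3E = 0xB2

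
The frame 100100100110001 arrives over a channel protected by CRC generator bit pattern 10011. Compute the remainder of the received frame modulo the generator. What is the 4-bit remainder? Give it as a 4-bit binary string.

Modulo-2 division of 100100100110001 by 10011:
  pos 0: 10010 XOR 10011 = 00001
  pos 4: 10100 XOR 10011 = 00111
  pos 6: 11111 XOR 10011 = 01100
  pos 7: 11000 XOR 10011 = 01011
  pos 8: 10110 XOR 10011 = 00101
  pos 10: 10101 XOR 10011 = 00110
Remainder = 0110 (nonzero — an error is detected).

0110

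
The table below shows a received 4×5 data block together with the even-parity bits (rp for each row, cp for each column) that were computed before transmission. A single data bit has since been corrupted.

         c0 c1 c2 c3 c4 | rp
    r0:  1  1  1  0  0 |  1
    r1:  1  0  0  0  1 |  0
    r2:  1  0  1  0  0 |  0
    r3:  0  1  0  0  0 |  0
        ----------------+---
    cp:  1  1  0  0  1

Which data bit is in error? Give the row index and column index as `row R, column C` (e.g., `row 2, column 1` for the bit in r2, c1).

row 3, column 1

Recompute each row's even parity and compare to rp:
  r0: data parity 1, sent rp 1 → ok
  r1: data parity 0, sent rp 0 → ok
  r2: data parity 0, sent rp 0 → ok
  r3: data parity 1, sent rp 0 → mismatch
Recompute each column's even parity and compare to cp:
  c0: data parity 1, sent cp 1 → ok
  c1: data parity 0, sent cp 1 → mismatch
  c2: data parity 0, sent cp 0 → ok
  c3: data parity 0, sent cp 0 → ok
  c4: data parity 1, sent cp 1 → ok
Exactly one row (r3) and one column (c1) fail → the flipped bit is at their intersection.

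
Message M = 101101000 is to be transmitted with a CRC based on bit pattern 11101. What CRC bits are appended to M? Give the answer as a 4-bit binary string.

1010

Append 4 zeros: 1011010000000. Divide by 11101 (XOR where the leading bit is 1):
  pos 0: 10110 XOR 11101 = 01011
  pos 1: 10111 XOR 11101 = 01010
  pos 2: 10100 XOR 11101 = 01001
  pos 3: 10010 XOR 11101 = 01111
  pos 4: 11110 XOR 11101 = 00011
  pos 7: 11000 XOR 11101 = 00101
Remainder (last 4 bits) = 1010. This is the CRC / FCS.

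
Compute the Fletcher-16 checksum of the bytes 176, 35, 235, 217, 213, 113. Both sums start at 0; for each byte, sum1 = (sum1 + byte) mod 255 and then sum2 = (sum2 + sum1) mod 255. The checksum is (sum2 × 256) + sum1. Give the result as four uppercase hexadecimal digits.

2EE0

Running sums (mod 255):
  after byte 0 (176): sum1=176, sum2=176
  after byte 1 (35): sum1=211, sum2=132
  after byte 2 (235): sum1=191, sum2=68
  after byte 3 (217): sum1=153, sum2=221
  after byte 4 (213): sum1=111, sum2=77
  after byte 5 (113): sum1=224, sum2=46
Checksum = sum2·256 + sum1 = 46·256 + 224 = 12000 = 0x2EE0.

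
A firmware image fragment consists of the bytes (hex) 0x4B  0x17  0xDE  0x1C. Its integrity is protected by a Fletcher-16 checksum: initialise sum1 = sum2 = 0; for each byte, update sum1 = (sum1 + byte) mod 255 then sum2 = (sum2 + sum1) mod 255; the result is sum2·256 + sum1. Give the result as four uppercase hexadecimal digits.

Running sums (mod 255):
  after byte 0 (0x4B): sum1=75, sum2=75
  after byte 1 (0x17): sum1=98, sum2=173
  after byte 2 (0xDE): sum1=65, sum2=238
  after byte 3 (0x1C): sum1=93, sum2=76
Checksum = sum2·256 + sum1 = 76·256 + 93 = 19549 = 0x4C5D.

4C5D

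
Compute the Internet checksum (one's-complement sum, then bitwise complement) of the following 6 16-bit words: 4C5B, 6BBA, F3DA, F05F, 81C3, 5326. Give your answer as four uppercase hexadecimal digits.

8EC5

One's-complement addition (fold any carry out of bit 15 back into bit 0):
  0x4C5B + 0x6BBA = 0x0B815
  0xB815 + 0xF3DA = 0x1ABEF → wrap carry → 0xABF0
  0xABF0 + 0xF05F = 0x19C4F → wrap carry → 0x9C50
  0x9C50 + 0x81C3 = 0x11E13 → wrap carry → 0x1E14
  0x1E14 + 0x5326 = 0x0713A
One's-complement sum = 0x713A.
Checksum = ~0x713A & 0xFFFF = 0x8EC5.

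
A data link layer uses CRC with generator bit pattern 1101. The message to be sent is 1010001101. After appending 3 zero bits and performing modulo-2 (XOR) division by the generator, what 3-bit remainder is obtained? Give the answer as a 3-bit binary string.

Append 3 zeros: 1010001101000. Divide by 1101 (XOR where the leading bit is 1):
  pos 0: 1010 XOR 1101 = 0111
  pos 1: 1110 XOR 1101 = 0011
  pos 3: 1101 XOR 1101 = 0000
  pos 7: 1010 XOR 1101 = 0111
  pos 8: 1110 XOR 1101 = 0011
Remainder (last 3 bits) = 110. This is the CRC / FCS.

110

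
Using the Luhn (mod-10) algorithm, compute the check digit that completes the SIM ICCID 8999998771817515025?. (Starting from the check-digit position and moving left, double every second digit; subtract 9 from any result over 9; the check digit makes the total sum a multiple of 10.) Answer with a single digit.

Partial digits right→left: 5 2 0 5 1 5 7 1 8 1 7 7 8 9 9 9 9 9 8
Double every second digit counting from the check-digit position (so the 1st, 3rd, 5th, ... of the partial from the right).
  doubled (with −9 where >9): 1 0 2 5 7 5 7 9 9 7 → sum 52
  kept as-is: 2 5 5 1 1 7 9 9 9 → sum 48
Total = 52 + 48 = 100.
Check digit = (10 − (100 mod 10)) mod 10 = 0.

0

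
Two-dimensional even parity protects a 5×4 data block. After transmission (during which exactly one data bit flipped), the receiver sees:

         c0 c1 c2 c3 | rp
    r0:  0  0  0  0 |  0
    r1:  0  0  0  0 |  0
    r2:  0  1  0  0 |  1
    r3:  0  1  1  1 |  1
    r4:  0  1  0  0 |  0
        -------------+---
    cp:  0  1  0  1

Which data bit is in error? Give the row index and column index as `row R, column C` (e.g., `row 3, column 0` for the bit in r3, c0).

Recompute each row's even parity and compare to rp:
  r0: data parity 0, sent rp 0 → ok
  r1: data parity 0, sent rp 0 → ok
  r2: data parity 1, sent rp 1 → ok
  r3: data parity 1, sent rp 1 → ok
  r4: data parity 1, sent rp 0 → mismatch
Recompute each column's even parity and compare to cp:
  c0: data parity 0, sent cp 0 → ok
  c1: data parity 1, sent cp 1 → ok
  c2: data parity 1, sent cp 0 → mismatch
  c3: data parity 1, sent cp 1 → ok
Exactly one row (r4) and one column (c2) fail → the flipped bit is at their intersection.

row 4, column 2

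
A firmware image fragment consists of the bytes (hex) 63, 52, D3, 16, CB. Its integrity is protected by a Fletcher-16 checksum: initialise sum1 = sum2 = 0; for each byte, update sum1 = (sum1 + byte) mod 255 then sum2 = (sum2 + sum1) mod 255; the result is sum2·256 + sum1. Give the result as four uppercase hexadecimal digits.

AD6B

Running sums (mod 255):
  after byte 0 (63): sum1=99, sum2=99
  after byte 1 (52): sum1=181, sum2=25
  after byte 2 (D3): sum1=137, sum2=162
  after byte 3 (16): sum1=159, sum2=66
  after byte 4 (CB): sum1=107, sum2=173
Checksum = sum2·256 + sum1 = 173·256 + 107 = 44395 = 0xAD6B.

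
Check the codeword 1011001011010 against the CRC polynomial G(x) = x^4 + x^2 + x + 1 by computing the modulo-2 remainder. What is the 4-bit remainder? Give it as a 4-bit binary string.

0100

Modulo-2 division of 1011001011010 by 10111:
  pos 0: 10110 XOR 10111 = 00001
  pos 4: 10101 XOR 10111 = 00010
  pos 7: 10101 XOR 10111 = 00010
Remainder = 0100 (nonzero — an error is detected).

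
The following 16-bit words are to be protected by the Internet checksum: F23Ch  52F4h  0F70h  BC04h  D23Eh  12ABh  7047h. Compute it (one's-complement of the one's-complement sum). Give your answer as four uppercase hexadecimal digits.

One's-complement addition (fold any carry out of bit 15 back into bit 0):
  0xF23C + 0x52F4 = 0x14530 → wrap carry → 0x4531
  0x4531 + 0x0F70 = 0x054A1
  0x54A1 + 0xBC04 = 0x110A5 → wrap carry → 0x10A6
  0x10A6 + 0xD23E = 0x0E2E4
  0xE2E4 + 0x12AB = 0x0F58F
  0xF58F + 0x7047 = 0x165D6 → wrap carry → 0x65D7
One's-complement sum = 0x65D7.
Checksum = ~0x65D7 & 0xFFFF = 0x9A28.

9A28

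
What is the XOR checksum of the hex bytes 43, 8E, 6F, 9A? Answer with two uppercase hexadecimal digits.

XOR the bytes together:
  start with 0x43
  0x43 ⊕ 0x8E = 0xCD
  0xCD ⊕ 0x6F = 0xA2
  0xA2 ⊕ 0x9A = 0x38

38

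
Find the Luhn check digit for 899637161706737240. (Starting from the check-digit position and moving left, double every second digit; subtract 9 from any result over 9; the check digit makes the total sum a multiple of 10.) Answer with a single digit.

2

Partial digits right→left: 0 4 2 7 3 7 6 0 7 1 6 1 7 3 6 9 9 8
Double every second digit counting from the check-digit position (so the 1st, 3rd, 5th, ... of the partial from the right).
  doubled (with −9 where >9): 0 4 6 3 5 3 5 3 9 → sum 38
  kept as-is: 4 7 7 0 1 1 3 9 8 → sum 40
Total = 38 + 40 = 78.
Check digit = (10 − (78 mod 10)) mod 10 = 2.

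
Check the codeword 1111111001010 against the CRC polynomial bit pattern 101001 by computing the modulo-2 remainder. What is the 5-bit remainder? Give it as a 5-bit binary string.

Modulo-2 division of 1111111001010 by 101001:
  pos 0: 111111 XOR 101001 = 010110
  pos 1: 101101 XOR 101001 = 000100
  pos 4: 100001 XOR 101001 = 001000
  pos 6: 100001 XOR 101001 = 001000
Remainder = 10000 (nonzero — an error is detected).

10000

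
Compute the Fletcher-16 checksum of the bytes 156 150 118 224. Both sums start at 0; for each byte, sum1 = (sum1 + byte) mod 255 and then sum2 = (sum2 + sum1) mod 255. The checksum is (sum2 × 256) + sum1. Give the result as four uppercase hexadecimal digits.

Running sums (mod 255):
  after byte 0 (156): sum1=156, sum2=156
  after byte 1 (150): sum1=51, sum2=207
  after byte 2 (118): sum1=169, sum2=121
  after byte 3 (224): sum1=138, sum2=4
Checksum = sum2·256 + sum1 = 4·256 + 138 = 1162 = 0x048A.

048A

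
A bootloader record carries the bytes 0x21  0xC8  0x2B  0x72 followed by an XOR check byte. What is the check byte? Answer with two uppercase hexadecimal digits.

XOR the bytes together:
  start with 0x21
  0x21 ⊕ 0xC8 = 0xE9
  0xE9 ⊕ 0x2B = 0xC2
  0xC2 ⊕ 0x72 = 0xB0

B0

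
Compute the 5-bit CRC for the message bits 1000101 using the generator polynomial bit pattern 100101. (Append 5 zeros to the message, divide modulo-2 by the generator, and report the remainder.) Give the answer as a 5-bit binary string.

Append 5 zeros: 100010100000. Divide by 100101 (XOR where the leading bit is 1):
  pos 0: 100010 XOR 100101 = 000111
  pos 3: 111100 XOR 100101 = 011001
  pos 4: 110010 XOR 100101 = 010111
  pos 5: 101110 XOR 100101 = 001011
Remainder (last 5 bits) = 10110. This is the CRC / FCS.

10110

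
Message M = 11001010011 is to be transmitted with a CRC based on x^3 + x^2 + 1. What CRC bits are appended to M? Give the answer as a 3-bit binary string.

Append 3 zeros: 11001010011000. Divide by 1101 (XOR where the leading bit is 1):
  pos 0: 1100 XOR 1101 = 0001
  pos 3: 1101 XOR 1101 = 0000
  pos 9: 1100 XOR 1101 = 0001
Remainder (last 3 bits) = 010. This is the CRC / FCS.

010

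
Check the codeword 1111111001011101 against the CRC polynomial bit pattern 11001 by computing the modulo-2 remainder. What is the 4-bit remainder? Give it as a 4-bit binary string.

Modulo-2 division of 1111111001011101 by 11001:
  pos 0: 11111 XOR 11001 = 00110
  pos 2: 11011 XOR 11001 = 00010
  pos 5: 10001 XOR 11001 = 01000
  pos 6: 10000 XOR 11001 = 01001
  pos 7: 10011 XOR 11001 = 01010
  pos 8: 10101 XOR 11001 = 01100
  pos 9: 11001 XOR 11001 = 00000
Remainder = 0001 (nonzero — an error is detected).

0001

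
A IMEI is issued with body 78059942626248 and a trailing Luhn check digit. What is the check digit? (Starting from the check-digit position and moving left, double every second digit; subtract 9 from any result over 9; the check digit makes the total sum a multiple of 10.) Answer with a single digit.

8

Partial digits right→left: 8 4 2 6 2 6 2 4 9 9 5 0 8 7
Double every second digit counting from the check-digit position (so the 1st, 3rd, 5th, ... of the partial from the right).
  doubled (with −9 where >9): 7 4 4 4 9 1 7 → sum 36
  kept as-is: 4 6 6 4 9 0 7 → sum 36
Total = 36 + 36 = 72.
Check digit = (10 − (72 mod 10)) mod 10 = 8.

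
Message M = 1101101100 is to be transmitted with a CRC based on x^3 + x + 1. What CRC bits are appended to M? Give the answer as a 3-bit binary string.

Append 3 zeros: 1101101100000. Divide by 1011 (XOR where the leading bit is 1):
  pos 0: 1101 XOR 1011 = 0110
  pos 1: 1101 XOR 1011 = 0110
  pos 2: 1100 XOR 1011 = 0111
  pos 3: 1111 XOR 1011 = 0100
  pos 4: 1001 XOR 1011 = 0010
  pos 6: 1000 XOR 1011 = 0011
  pos 8: 1100 XOR 1011 = 0111
  pos 9: 1110 XOR 1011 = 0101
Remainder (last 3 bits) = 101. This is the CRC / FCS.

101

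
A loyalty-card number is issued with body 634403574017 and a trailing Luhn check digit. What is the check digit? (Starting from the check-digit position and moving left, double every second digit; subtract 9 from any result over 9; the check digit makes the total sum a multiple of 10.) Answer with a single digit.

Partial digits right→left: 7 1 0 4 7 5 3 0 4 4 3 6
Double every second digit counting from the check-digit position (so the 1st, 3rd, 5th, ... of the partial from the right).
  doubled (with −9 where >9): 5 0 5 6 8 6 → sum 30
  kept as-is: 1 4 5 0 4 6 → sum 20
Total = 30 + 20 = 50.
Check digit = (10 − (50 mod 10)) mod 10 = 0.

0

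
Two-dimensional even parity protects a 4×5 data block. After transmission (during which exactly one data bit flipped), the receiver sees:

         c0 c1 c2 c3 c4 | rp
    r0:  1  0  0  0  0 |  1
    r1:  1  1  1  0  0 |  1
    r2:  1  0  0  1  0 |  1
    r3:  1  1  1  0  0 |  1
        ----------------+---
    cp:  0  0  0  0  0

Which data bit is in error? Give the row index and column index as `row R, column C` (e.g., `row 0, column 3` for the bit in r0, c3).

row 2, column 3

Recompute each row's even parity and compare to rp:
  r0: data parity 1, sent rp 1 → ok
  r1: data parity 1, sent rp 1 → ok
  r2: data parity 0, sent rp 1 → mismatch
  r3: data parity 1, sent rp 1 → ok
Recompute each column's even parity and compare to cp:
  c0: data parity 0, sent cp 0 → ok
  c1: data parity 0, sent cp 0 → ok
  c2: data parity 0, sent cp 0 → ok
  c3: data parity 1, sent cp 0 → mismatch
  c4: data parity 0, sent cp 0 → ok
Exactly one row (r2) and one column (c3) fail → the flipped bit is at their intersection.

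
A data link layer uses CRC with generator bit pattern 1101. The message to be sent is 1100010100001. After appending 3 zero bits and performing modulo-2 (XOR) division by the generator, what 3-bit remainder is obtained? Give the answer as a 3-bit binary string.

001

Append 3 zeros: 1100010100001000. Divide by 1101 (XOR where the leading bit is 1):
  pos 0: 1100 XOR 1101 = 0001
  pos 3: 1010 XOR 1101 = 0111
  pos 4: 1111 XOR 1101 = 0010
  pos 6: 1000 XOR 1101 = 0101
  pos 7: 1010 XOR 1101 = 0111
  pos 8: 1110 XOR 1101 = 0011
  pos 10: 1110 XOR 1101 = 0011
  pos 12: 1100 XOR 1101 = 0001
Remainder (last 3 bits) = 001. This is the CRC / FCS.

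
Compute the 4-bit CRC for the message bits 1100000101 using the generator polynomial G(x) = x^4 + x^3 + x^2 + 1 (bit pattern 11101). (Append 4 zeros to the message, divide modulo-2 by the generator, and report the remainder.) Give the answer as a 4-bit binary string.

Append 4 zeros: 11000001010000. Divide by 11101 (XOR where the leading bit is 1):
  pos 0: 11000 XOR 11101 = 00101
  pos 2: 10100 XOR 11101 = 01001
  pos 3: 10011 XOR 11101 = 01110
  pos 4: 11100 XOR 11101 = 00001
  pos 8: 11000 XOR 11101 = 00101
Remainder (last 4 bits) = 1010. This is the CRC / FCS.

1010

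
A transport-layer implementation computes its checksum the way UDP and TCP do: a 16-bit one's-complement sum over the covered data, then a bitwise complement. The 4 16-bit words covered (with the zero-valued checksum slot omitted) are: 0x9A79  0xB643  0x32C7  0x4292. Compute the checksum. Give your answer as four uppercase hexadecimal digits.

One's-complement addition (fold any carry out of bit 15 back into bit 0):
  0x9A79 + 0xB643 = 0x150BC → wrap carry → 0x50BD
  0x50BD + 0x32C7 = 0x08384
  0x8384 + 0x4292 = 0x0C616
One's-complement sum = 0xC616.
Checksum = ~0xC616 & 0xFFFF = 0x39E9.

39E9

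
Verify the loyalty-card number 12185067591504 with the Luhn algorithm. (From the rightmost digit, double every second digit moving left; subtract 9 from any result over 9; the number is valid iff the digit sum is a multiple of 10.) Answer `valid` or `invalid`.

invalid

From the right, keep odd positions and double even positions (subtract 9 from any doubled value over 9):
  doubled (positions 2,4,...): 0 2 1 3 1 2 2 → sum 11
  kept (positions 1,3,...): 4 5 9 7 0 8 2 → sum 35
Total = 46.
46 mod 10 = 6, so the number is invalid.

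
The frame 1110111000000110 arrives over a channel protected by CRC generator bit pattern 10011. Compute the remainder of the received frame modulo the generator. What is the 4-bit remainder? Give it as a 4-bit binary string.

0000

Modulo-2 division of 1110111000000110 by 10011:
  pos 0: 11101 XOR 10011 = 01110
  pos 1: 11101 XOR 10011 = 01110
  pos 2: 11101 XOR 10011 = 01110
  pos 3: 11100 XOR 10011 = 01111
  pos 4: 11110 XOR 10011 = 01101
  pos 5: 11010 XOR 10011 = 01001
  pos 6: 10010 XOR 10011 = 00001
  pos 10: 10011 XOR 10011 = 00000
Remainder = 0000 (zero — the frame passes the CRC check).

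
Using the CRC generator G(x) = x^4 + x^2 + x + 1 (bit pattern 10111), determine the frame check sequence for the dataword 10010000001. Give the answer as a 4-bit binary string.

Append 4 zeros: 100100000010000. Divide by 10111 (XOR where the leading bit is 1):
  pos 0: 10010 XOR 10111 = 00101
  pos 2: 10100 XOR 10111 = 00011
  pos 5: 11000 XOR 10111 = 01111
  pos 6: 11111 XOR 10111 = 01000
  pos 7: 10000 XOR 10111 = 00111
  pos 9: 11100 XOR 10111 = 01011
  pos 10: 10110 XOR 10111 = 00001
Remainder (last 4 bits) = 0001. This is the CRC / FCS.

0001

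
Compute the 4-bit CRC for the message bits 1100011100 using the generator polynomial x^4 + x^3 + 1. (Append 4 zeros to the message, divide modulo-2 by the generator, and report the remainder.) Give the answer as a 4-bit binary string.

Append 4 zeros: 11000111000000. Divide by 11001 (XOR where the leading bit is 1):
  pos 0: 11000 XOR 11001 = 00001
  pos 4: 11110 XOR 11001 = 00111
  pos 6: 11100 XOR 11001 = 00101
  pos 8: 10100 XOR 11001 = 01101
  pos 9: 11010 XOR 11001 = 00011
Remainder (last 4 bits) = 0011. This is the CRC / FCS.

0011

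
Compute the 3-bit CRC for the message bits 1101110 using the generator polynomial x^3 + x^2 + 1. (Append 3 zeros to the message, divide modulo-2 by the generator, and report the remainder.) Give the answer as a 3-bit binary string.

100

Append 3 zeros: 1101110000. Divide by 1101 (XOR where the leading bit is 1):
  pos 0: 1101 XOR 1101 = 0000
  pos 4: 1100 XOR 1101 = 0001
Remainder (last 3 bits) = 100. This is the CRC / FCS.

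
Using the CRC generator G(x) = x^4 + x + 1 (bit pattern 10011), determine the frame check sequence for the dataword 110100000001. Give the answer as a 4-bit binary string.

Append 4 zeros: 1101000000010000. Divide by 10011 (XOR where the leading bit is 1):
  pos 0: 11010 XOR 10011 = 01001
  pos 1: 10010 XOR 10011 = 00001
  pos 5: 10000 XOR 10011 = 00011
  pos 8: 11010 XOR 10011 = 01001
  pos 9: 10010 XOR 10011 = 00001
Remainder (last 4 bits) = 0100. This is the CRC / FCS.

0100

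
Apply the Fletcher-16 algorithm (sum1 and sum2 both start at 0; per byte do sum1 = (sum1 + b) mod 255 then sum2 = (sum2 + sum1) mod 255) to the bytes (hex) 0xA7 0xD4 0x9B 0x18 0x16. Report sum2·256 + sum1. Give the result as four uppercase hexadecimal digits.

B246

Running sums (mod 255):
  after byte 0 (0xA7): sum1=167, sum2=167
  after byte 1 (0xD4): sum1=124, sum2=36
  after byte 2 (0x9B): sum1=24, sum2=60
  after byte 3 (0x18): sum1=48, sum2=108
  after byte 4 (0x16): sum1=70, sum2=178
Checksum = sum2·256 + sum1 = 178·256 + 70 = 45638 = 0xB246.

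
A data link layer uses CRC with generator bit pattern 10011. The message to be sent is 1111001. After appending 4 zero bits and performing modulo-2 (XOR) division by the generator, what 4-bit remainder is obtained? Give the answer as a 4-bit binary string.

0000

Append 4 zeros: 11110010000. Divide by 10011 (XOR where the leading bit is 1):
  pos 0: 11110 XOR 10011 = 01101
  pos 1: 11010 XOR 10011 = 01001
  pos 2: 10011 XOR 10011 = 00000
Remainder (last 4 bits) = 0000. This is the CRC / FCS.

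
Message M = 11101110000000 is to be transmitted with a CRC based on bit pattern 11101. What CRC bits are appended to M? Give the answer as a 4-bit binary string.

Append 4 zeros: 111011100000000000. Divide by 11101 (XOR where the leading bit is 1):
  pos 0: 11101 XOR 11101 = 00000
  pos 5: 11000 XOR 11101 = 00101
  pos 7: 10100 XOR 11101 = 01001
  pos 8: 10010 XOR 11101 = 01111
  pos 9: 11110 XOR 11101 = 00011
  pos 12: 11000 XOR 11101 = 00101
Remainder (last 4 bits) = 1010. This is the CRC / FCS.

1010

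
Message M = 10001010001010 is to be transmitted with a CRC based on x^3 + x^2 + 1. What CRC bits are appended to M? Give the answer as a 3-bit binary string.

Append 3 zeros: 10001010001010000. Divide by 1101 (XOR where the leading bit is 1):
  pos 0: 1000 XOR 1101 = 0101
  pos 1: 1011 XOR 1101 = 0110
  pos 2: 1100 XOR 1101 = 0001
  pos 5: 1100 XOR 1101 = 0001
  pos 8: 1010 XOR 1101 = 0111
  pos 9: 1111 XOR 1101 = 0010
  pos 11: 1000 XOR 1101 = 0101
  pos 12: 1010 XOR 1101 = 0111
  pos 13: 1110 XOR 1101 = 0011
Remainder (last 3 bits) = 011. This is the CRC / FCS.

011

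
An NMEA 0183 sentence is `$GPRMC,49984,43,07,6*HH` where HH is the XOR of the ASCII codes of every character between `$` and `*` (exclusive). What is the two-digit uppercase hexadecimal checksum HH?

XOR the ASCII codes of the payload characters:
  'G' = 0x47 → acc = 0x47
  'P' = 0x50 → acc = 0x17
  'R' = 0x52 → acc = 0x45
  'M' = 0x4D → acc = 0x08
  'C' = 0x43 → acc = 0x4B
  ',' = 0x2C → acc = 0x67
  '4' = 0x34 → acc = 0x53
  '9' = 0x39 → acc = 0x6A
  '9' = 0x39 → acc = 0x53
  '8' = 0x38 → acc = 0x6B
  '4' = 0x34 → acc = 0x5F
  ',' = 0x2C → acc = 0x73
  '4' = 0x34 → acc = 0x47
  '3' = 0x33 → acc = 0x74
  ',' = 0x2C → acc = 0x58
  '0' = 0x30 → acc = 0x68
  '7' = 0x37 → acc = 0x5F
  ',' = 0x2C → acc = 0x73
  '6' = 0x36 → acc = 0x45
Checksum = 0x45.

45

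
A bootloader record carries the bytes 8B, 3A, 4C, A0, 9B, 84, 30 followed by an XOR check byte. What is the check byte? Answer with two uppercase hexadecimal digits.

XOR the bytes together:
  start with 0x8B
  0x8B ⊕ 0x3A = 0xB1
  0xB1 ⊕ 0x4C = 0xFD
  0xFD ⊕ 0xA0 = 0x5D
  0x5D ⊕ 0x9B = 0xC6
  0xC6 ⊕ 0x84 = 0x42
  0x42 ⊕ 0x30 = 0x72

72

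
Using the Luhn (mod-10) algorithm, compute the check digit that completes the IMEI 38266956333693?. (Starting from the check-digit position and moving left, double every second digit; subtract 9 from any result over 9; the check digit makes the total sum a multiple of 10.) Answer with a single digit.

2

Partial digits right→left: 3 9 6 3 3 3 6 5 9 6 6 2 8 3
Double every second digit counting from the check-digit position (so the 1st, 3rd, 5th, ... of the partial from the right).
  doubled (with −9 where >9): 6 3 6 3 9 3 7 → sum 37
  kept as-is: 9 3 3 5 6 2 3 → sum 31
Total = 37 + 31 = 68.
Check digit = (10 − (68 mod 10)) mod 10 = 2.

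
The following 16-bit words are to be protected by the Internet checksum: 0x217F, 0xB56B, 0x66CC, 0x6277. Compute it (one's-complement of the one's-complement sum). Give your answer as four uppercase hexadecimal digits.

One's-complement addition (fold any carry out of bit 15 back into bit 0):
  0x217F + 0xB56B = 0x0D6EA
  0xD6EA + 0x66CC = 0x13DB6 → wrap carry → 0x3DB7
  0x3DB7 + 0x6277 = 0x0A02E
One's-complement sum = 0xA02E.
Checksum = ~0xA02E & 0xFFFF = 0x5FD1.

5FD1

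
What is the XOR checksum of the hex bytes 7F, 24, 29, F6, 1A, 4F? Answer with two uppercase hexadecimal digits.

XOR the bytes together:
  start with 0x7F
  0x7F ⊕ 0x24 = 0x5B
  0x5B ⊕ 0x29 = 0x72
  0x72 ⊕ 0xF6 = 0x84
  0x84 ⊕ 0x1A = 0x9E
  0x9E ⊕ 0x4F = 0xD1

D1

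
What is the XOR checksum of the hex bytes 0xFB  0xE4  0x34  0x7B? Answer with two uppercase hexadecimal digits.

50

XOR the bytes together:
  start with 0xFB
  0xFB ⊕ 0xE4 = 0x1F
  0x1F ⊕ 0x34 = 0x2B
  0x2B ⊕ 0x7B = 0x50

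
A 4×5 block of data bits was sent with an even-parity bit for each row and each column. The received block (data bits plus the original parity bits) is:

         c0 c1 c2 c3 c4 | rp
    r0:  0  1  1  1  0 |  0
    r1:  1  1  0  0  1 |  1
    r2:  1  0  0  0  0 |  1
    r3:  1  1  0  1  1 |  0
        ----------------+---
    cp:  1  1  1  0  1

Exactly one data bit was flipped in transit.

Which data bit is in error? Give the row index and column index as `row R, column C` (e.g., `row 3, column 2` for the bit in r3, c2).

Recompute each row's even parity and compare to rp:
  r0: data parity 1, sent rp 0 → mismatch
  r1: data parity 1, sent rp 1 → ok
  r2: data parity 1, sent rp 1 → ok
  r3: data parity 0, sent rp 0 → ok
Recompute each column's even parity and compare to cp:
  c0: data parity 1, sent cp 1 → ok
  c1: data parity 1, sent cp 1 → ok
  c2: data parity 1, sent cp 1 → ok
  c3: data parity 0, sent cp 0 → ok
  c4: data parity 0, sent cp 1 → mismatch
Exactly one row (r0) and one column (c4) fail → the flipped bit is at their intersection.

row 0, column 4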